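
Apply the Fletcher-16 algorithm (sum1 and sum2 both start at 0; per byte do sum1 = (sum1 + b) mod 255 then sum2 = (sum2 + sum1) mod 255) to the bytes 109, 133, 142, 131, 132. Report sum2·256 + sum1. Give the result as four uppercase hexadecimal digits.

Running sums (mod 255):
  after byte 0 (109): sum1=109, sum2=109
  after byte 1 (133): sum1=242, sum2=96
  after byte 2 (142): sum1=129, sum2=225
  after byte 3 (131): sum1=5, sum2=230
  after byte 4 (132): sum1=137, sum2=112
Checksum = sum2·256 + sum1 = 112·256 + 137 = 28809 = 0x7089.

7089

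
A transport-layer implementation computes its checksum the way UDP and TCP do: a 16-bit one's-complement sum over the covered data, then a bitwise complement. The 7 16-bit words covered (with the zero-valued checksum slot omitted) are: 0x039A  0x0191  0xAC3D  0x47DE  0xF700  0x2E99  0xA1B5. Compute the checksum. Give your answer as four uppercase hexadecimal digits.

One's-complement addition (fold any carry out of bit 15 back into bit 0):
  0x039A + 0x0191 = 0x0052B
  0x052B + 0xAC3D = 0x0B168
  0xB168 + 0x47DE = 0x0F946
  0xF946 + 0xF700 = 0x1F046 → wrap carry → 0xF047
  0xF047 + 0x2E99 = 0x11EE0 → wrap carry → 0x1EE1
  0x1EE1 + 0xA1B5 = 0x0C096
One's-complement sum = 0xC096.
Checksum = ~0xC096 & 0xFFFF = 0x3F69.

3F69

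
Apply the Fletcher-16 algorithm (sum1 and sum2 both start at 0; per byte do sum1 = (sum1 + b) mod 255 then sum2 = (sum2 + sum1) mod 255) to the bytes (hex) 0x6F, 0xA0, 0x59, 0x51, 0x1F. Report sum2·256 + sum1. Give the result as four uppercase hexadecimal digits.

7DD9

Running sums (mod 255):
  after byte 0 (0x6F): sum1=111, sum2=111
  after byte 1 (0xA0): sum1=16, sum2=127
  after byte 2 (0x59): sum1=105, sum2=232
  after byte 3 (0x51): sum1=186, sum2=163
  after byte 4 (0x1F): sum1=217, sum2=125
Checksum = sum2·256 + sum1 = 125·256 + 217 = 32217 = 0x7DD9.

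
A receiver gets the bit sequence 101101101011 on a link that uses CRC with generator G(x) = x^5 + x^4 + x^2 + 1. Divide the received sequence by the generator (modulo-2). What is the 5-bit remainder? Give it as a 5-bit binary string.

00000

Modulo-2 division of 101101101011 by 110101:
  pos 0: 101101 XOR 110101 = 011000
  pos 1: 110001 XOR 110101 = 000100
  pos 4: 100010 XOR 110101 = 010111
  pos 5: 101111 XOR 110101 = 011010
  pos 6: 110101 XOR 110101 = 000000
Remainder = 00000 (zero — the frame passes the CRC check).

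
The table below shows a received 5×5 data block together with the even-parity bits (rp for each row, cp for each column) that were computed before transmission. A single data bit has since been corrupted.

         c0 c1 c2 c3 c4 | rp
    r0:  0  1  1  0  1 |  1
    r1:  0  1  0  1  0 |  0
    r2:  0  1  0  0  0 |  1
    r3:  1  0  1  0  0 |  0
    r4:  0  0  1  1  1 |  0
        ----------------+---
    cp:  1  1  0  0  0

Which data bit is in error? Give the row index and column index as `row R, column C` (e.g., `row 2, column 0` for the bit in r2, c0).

row 4, column 2

Recompute each row's even parity and compare to rp:
  r0: data parity 1, sent rp 1 → ok
  r1: data parity 0, sent rp 0 → ok
  r2: data parity 1, sent rp 1 → ok
  r3: data parity 0, sent rp 0 → ok
  r4: data parity 1, sent rp 0 → mismatch
Recompute each column's even parity and compare to cp:
  c0: data parity 1, sent cp 1 → ok
  c1: data parity 1, sent cp 1 → ok
  c2: data parity 1, sent cp 0 → mismatch
  c3: data parity 0, sent cp 0 → ok
  c4: data parity 0, sent cp 0 → ok
Exactly one row (r4) and one column (c2) fail → the flipped bit is at their intersection.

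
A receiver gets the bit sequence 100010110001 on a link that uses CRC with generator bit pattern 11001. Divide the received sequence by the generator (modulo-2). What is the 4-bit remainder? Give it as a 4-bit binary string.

1001

Modulo-2 division of 100010110001 by 11001:
  pos 0: 10001 XOR 11001 = 01000
  pos 1: 10000 XOR 11001 = 01001
  pos 2: 10011 XOR 11001 = 01010
  pos 3: 10101 XOR 11001 = 01100
  pos 4: 11000 XOR 11001 = 00001
Remainder = 1001 (nonzero — an error is detected).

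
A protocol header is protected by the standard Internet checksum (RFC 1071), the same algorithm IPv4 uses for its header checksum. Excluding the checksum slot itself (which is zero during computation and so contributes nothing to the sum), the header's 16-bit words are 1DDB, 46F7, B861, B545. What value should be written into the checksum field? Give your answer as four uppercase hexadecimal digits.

2D86

One's-complement addition (fold any carry out of bit 15 back into bit 0):
  0x1DDB + 0x46F7 = 0x064D2
  0x64D2 + 0xB861 = 0x11D33 → wrap carry → 0x1D34
  0x1D34 + 0xB545 = 0x0D279
One's-complement sum = 0xD279.
Checksum = ~0xD279 & 0xFFFF = 0x2D86.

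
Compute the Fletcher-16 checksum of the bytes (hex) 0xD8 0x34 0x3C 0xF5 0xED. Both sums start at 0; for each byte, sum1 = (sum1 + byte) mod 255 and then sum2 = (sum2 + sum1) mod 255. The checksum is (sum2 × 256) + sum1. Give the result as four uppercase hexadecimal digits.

9B2D

Running sums (mod 255):
  after byte 0 (0xD8): sum1=216, sum2=216
  after byte 1 (0x34): sum1=13, sum2=229
  after byte 2 (0x3C): sum1=73, sum2=47
  after byte 3 (0xF5): sum1=63, sum2=110
  after byte 4 (0xED): sum1=45, sum2=155
Checksum = sum2·256 + sum1 = 155·256 + 45 = 39725 = 0x9B2D.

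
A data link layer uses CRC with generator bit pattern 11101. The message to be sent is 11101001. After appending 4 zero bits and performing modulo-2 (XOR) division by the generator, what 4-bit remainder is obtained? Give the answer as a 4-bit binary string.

1101

Append 4 zeros: 111010010000. Divide by 11101 (XOR where the leading bit is 1):
  pos 0: 11101 XOR 11101 = 00000
  pos 7: 10000 XOR 11101 = 01101
Remainder (last 4 bits) = 1101. This is the CRC / FCS.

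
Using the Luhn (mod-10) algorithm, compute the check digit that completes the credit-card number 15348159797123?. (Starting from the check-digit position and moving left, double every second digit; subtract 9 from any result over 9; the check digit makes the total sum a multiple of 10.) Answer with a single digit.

0

Partial digits right→left: 3 2 1 7 9 7 9 5 1 8 4 3 5 1
Double every second digit counting from the check-digit position (so the 1st, 3rd, 5th, ... of the partial from the right).
  doubled (with −9 where >9): 6 2 9 9 2 8 1 → sum 37
  kept as-is: 2 7 7 5 8 3 1 → sum 33
Total = 37 + 33 = 70.
Check digit = (10 − (70 mod 10)) mod 10 = 0.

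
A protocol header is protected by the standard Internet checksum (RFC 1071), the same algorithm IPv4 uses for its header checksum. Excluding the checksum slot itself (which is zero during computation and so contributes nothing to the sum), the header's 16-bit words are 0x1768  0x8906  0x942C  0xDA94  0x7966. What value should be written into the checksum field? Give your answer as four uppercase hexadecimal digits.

7769

One's-complement addition (fold any carry out of bit 15 back into bit 0):
  0x1768 + 0x8906 = 0x0A06E
  0xA06E + 0x942C = 0x1349A → wrap carry → 0x349B
  0x349B + 0xDA94 = 0x10F2F → wrap carry → 0x0F30
  0x0F30 + 0x7966 = 0x08896
One's-complement sum = 0x8896.
Checksum = ~0x8896 & 0xFFFF = 0x7769.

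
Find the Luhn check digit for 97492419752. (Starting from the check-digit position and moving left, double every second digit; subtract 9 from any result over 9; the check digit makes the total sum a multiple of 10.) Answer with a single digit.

Partial digits right→left: 2 5 7 9 1 4 2 9 4 7 9
Double every second digit counting from the check-digit position (so the 1st, 3rd, 5th, ... of the partial from the right).
  doubled (with −9 where >9): 4 5 2 4 8 9 → sum 32
  kept as-is: 5 9 4 9 7 → sum 34
Total = 32 + 34 = 66.
Check digit = (10 − (66 mod 10)) mod 10 = 4.

4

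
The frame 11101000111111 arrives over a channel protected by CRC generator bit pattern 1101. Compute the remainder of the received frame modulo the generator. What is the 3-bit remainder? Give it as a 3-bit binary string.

Modulo-2 division of 11101000111111 by 1101:
  pos 0: 1110 XOR 1101 = 0011
  pos 2: 1110 XOR 1101 = 0011
  pos 4: 1100 XOR 1101 = 0001
  pos 7: 1111 XOR 1101 = 0010
  pos 9: 1011 XOR 1101 = 0110
  pos 10: 1101 XOR 1101 = 0000
Remainder = 000 (zero — the frame passes the CRC check).

000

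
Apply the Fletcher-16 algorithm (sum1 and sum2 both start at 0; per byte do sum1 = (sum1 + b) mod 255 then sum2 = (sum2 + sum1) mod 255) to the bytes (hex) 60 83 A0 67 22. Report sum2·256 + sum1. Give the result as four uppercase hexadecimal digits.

C20E

Running sums (mod 255):
  after byte 0 (60): sum1=96, sum2=96
  after byte 1 (83): sum1=227, sum2=68
  after byte 2 (A0): sum1=132, sum2=200
  after byte 3 (67): sum1=235, sum2=180
  after byte 4 (22): sum1=14, sum2=194
Checksum = sum2·256 + sum1 = 194·256 + 14 = 49678 = 0xC20E.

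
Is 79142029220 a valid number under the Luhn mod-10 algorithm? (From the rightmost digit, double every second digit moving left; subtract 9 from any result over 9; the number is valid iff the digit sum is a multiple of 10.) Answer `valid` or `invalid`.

From the right, keep odd positions and double even positions (subtract 9 from any doubled value over 9):
  doubled (positions 2,4,...): 4 9 0 8 9 → sum 30
  kept (positions 1,3,...): 0 2 2 2 1 7 → sum 14
Total = 44.
44 mod 10 = 4, so the number is invalid.

invalid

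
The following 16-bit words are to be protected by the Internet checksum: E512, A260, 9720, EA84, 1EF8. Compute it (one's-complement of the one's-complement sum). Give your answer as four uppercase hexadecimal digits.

One's-complement addition (fold any carry out of bit 15 back into bit 0):
  0xE512 + 0xA260 = 0x18772 → wrap carry → 0x8773
  0x8773 + 0x9720 = 0x11E93 → wrap carry → 0x1E94
  0x1E94 + 0xEA84 = 0x10918 → wrap carry → 0x0919
  0x0919 + 0x1EF8 = 0x02811
One's-complement sum = 0x2811.
Checksum = ~0x2811 & 0xFFFF = 0xD7EE.

D7EE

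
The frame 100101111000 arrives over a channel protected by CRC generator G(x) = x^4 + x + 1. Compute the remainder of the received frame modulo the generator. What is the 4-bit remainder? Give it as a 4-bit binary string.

Modulo-2 division of 100101111000 by 10011:
  pos 0: 10010 XOR 10011 = 00001
  pos 4: 11111 XOR 10011 = 01100
  pos 5: 11000 XOR 10011 = 01011
  pos 6: 10110 XOR 10011 = 00101
Remainder = 1010 (nonzero — an error is detected).

1010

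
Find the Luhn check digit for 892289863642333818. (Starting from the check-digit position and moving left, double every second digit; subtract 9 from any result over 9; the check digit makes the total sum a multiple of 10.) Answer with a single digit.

Partial digits right→left: 8 1 8 3 3 3 2 4 6 3 6 8 9 8 2 2 9 8
Double every second digit counting from the check-digit position (so the 1st, 3rd, 5th, ... of the partial from the right).
  doubled (with −9 where >9): 7 7 6 4 3 3 9 4 9 → sum 52
  kept as-is: 1 3 3 4 3 8 8 2 8 → sum 40
Total = 52 + 40 = 92.
Check digit = (10 − (92 mod 10)) mod 10 = 8.

8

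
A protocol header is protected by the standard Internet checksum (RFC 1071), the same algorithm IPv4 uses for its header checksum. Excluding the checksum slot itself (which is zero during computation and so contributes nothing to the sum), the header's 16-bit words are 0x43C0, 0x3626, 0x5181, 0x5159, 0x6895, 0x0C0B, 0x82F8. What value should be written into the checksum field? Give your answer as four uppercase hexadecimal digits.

EBA5

One's-complement addition (fold any carry out of bit 15 back into bit 0):
  0x43C0 + 0x3626 = 0x079E6
  0x79E6 + 0x5181 = 0x0CB67
  0xCB67 + 0x5159 = 0x11CC0 → wrap carry → 0x1CC1
  0x1CC1 + 0x6895 = 0x08556
  0x8556 + 0x0C0B = 0x09161
  0x9161 + 0x82F8 = 0x11459 → wrap carry → 0x145A
One's-complement sum = 0x145A.
Checksum = ~0x145A & 0xFFFF = 0xEBA5.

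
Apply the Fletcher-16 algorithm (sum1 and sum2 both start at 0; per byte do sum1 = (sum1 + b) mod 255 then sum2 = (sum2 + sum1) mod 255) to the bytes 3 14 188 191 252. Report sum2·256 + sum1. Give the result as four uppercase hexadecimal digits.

Running sums (mod 255):
  after byte 0 (3): sum1=3, sum2=3
  after byte 1 (14): sum1=17, sum2=20
  after byte 2 (188): sum1=205, sum2=225
  after byte 3 (191): sum1=141, sum2=111
  after byte 4 (252): sum1=138, sum2=249
Checksum = sum2·256 + sum1 = 249·256 + 138 = 63882 = 0xF98A.

F98A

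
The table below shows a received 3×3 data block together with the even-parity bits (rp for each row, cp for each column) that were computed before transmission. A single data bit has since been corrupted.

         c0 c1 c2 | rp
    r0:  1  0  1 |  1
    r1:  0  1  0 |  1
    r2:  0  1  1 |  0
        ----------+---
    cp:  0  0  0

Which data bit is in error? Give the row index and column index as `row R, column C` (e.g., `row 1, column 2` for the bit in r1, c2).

Recompute each row's even parity and compare to rp:
  r0: data parity 0, sent rp 1 → mismatch
  r1: data parity 1, sent rp 1 → ok
  r2: data parity 0, sent rp 0 → ok
Recompute each column's even parity and compare to cp:
  c0: data parity 1, sent cp 0 → mismatch
  c1: data parity 0, sent cp 0 → ok
  c2: data parity 0, sent cp 0 → ok
Exactly one row (r0) and one column (c0) fail → the flipped bit is at their intersection.

row 0, column 0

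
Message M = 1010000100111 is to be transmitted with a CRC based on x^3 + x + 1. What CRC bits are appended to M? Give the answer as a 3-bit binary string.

111

Append 3 zeros: 1010000100111000. Divide by 1011 (XOR where the leading bit is 1):
  pos 0: 1010 XOR 1011 = 0001
  pos 3: 1000 XOR 1011 = 0011
  pos 5: 1110 XOR 1011 = 0101
  pos 6: 1010 XOR 1011 = 0001
  pos 9: 1111 XOR 1011 = 0100
  pos 10: 1000 XOR 1011 = 0011
  pos 12: 1100 XOR 1011 = 0111
Remainder (last 3 bits) = 111. This is the CRC / FCS.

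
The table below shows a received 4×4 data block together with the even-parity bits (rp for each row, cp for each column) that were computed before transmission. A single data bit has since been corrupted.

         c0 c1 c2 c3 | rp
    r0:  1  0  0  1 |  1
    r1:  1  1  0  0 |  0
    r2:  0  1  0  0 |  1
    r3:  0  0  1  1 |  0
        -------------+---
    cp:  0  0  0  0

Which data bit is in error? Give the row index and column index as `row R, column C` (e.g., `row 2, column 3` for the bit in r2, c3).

Recompute each row's even parity and compare to rp:
  r0: data parity 0, sent rp 1 → mismatch
  r1: data parity 0, sent rp 0 → ok
  r2: data parity 1, sent rp 1 → ok
  r3: data parity 0, sent rp 0 → ok
Recompute each column's even parity and compare to cp:
  c0: data parity 0, sent cp 0 → ok
  c1: data parity 0, sent cp 0 → ok
  c2: data parity 1, sent cp 0 → mismatch
  c3: data parity 0, sent cp 0 → ok
Exactly one row (r0) and one column (c2) fail → the flipped bit is at their intersection.

row 0, column 2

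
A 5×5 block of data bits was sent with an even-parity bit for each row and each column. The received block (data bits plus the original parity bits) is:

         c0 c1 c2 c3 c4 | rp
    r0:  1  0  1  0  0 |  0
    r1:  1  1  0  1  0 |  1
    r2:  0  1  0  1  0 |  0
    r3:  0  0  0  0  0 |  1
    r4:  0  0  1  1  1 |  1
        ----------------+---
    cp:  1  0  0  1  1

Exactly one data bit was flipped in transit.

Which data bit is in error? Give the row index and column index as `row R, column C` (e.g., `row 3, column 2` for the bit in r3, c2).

Recompute each row's even parity and compare to rp:
  r0: data parity 0, sent rp 0 → ok
  r1: data parity 1, sent rp 1 → ok
  r2: data parity 0, sent rp 0 → ok
  r3: data parity 0, sent rp 1 → mismatch
  r4: data parity 1, sent rp 1 → ok
Recompute each column's even parity and compare to cp:
  c0: data parity 0, sent cp 1 → mismatch
  c1: data parity 0, sent cp 0 → ok
  c2: data parity 0, sent cp 0 → ok
  c3: data parity 1, sent cp 1 → ok
  c4: data parity 1, sent cp 1 → ok
Exactly one row (r3) and one column (c0) fail → the flipped bit is at their intersection.

row 3, column 0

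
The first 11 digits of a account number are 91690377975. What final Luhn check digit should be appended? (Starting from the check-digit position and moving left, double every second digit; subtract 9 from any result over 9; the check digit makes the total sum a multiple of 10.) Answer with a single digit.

Partial digits right→left: 5 7 9 7 7 3 0 9 6 1 9
Double every second digit counting from the check-digit position (so the 1st, 3rd, 5th, ... of the partial from the right).
  doubled (with −9 where >9): 1 9 5 0 3 9 → sum 27
  kept as-is: 7 7 3 9 1 → sum 27
Total = 27 + 27 = 54.
Check digit = (10 − (54 mod 10)) mod 10 = 6.

6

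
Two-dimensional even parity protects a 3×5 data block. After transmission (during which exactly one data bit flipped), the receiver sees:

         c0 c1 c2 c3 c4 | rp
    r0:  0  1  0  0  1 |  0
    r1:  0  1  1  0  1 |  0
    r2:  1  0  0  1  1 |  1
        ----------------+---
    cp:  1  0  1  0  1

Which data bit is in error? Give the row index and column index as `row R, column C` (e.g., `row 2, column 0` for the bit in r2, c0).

row 1, column 3

Recompute each row's even parity and compare to rp:
  r0: data parity 0, sent rp 0 → ok
  r1: data parity 1, sent rp 0 → mismatch
  r2: data parity 1, sent rp 1 → ok
Recompute each column's even parity and compare to cp:
  c0: data parity 1, sent cp 1 → ok
  c1: data parity 0, sent cp 0 → ok
  c2: data parity 1, sent cp 1 → ok
  c3: data parity 1, sent cp 0 → mismatch
  c4: data parity 1, sent cp 1 → ok
Exactly one row (r1) and one column (c3) fail → the flipped bit is at their intersection.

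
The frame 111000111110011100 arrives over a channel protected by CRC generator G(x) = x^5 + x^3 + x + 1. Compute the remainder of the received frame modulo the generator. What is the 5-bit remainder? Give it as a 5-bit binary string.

Modulo-2 division of 111000111110011100 by 101011:
  pos 0: 111000 XOR 101011 = 010011
  pos 1: 100111 XOR 101011 = 001100
  pos 3: 110011 XOR 101011 = 011000
  pos 4: 110001 XOR 101011 = 011010
  pos 5: 110101 XOR 101011 = 011110
  pos 6: 111100 XOR 101011 = 010111
  pos 7: 101110 XOR 101011 = 000101
  pos 10: 101111 XOR 101011 = 000100
Remainder = 10000 (nonzero — an error is detected).

10000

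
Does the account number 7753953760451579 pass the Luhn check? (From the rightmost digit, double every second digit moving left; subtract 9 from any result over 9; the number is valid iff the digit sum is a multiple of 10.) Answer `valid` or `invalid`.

valid

From the right, keep odd positions and double even positions (subtract 9 from any doubled value over 9):
  doubled (positions 2,4,...): 5 2 8 3 6 9 1 5 → sum 39
  kept (positions 1,3,...): 9 5 5 0 7 5 3 7 → sum 41
Total = 80.
80 mod 10 = 0, so the number is valid.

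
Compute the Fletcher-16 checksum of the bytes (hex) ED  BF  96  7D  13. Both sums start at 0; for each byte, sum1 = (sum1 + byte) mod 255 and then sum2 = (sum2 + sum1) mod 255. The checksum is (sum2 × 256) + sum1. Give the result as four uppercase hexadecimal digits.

Running sums (mod 255):
  after byte 0 (ED): sum1=237, sum2=237
  after byte 1 (BF): sum1=173, sum2=155
  after byte 2 (96): sum1=68, sum2=223
  after byte 3 (7D): sum1=193, sum2=161
  after byte 4 (13): sum1=212, sum2=118
Checksum = sum2·256 + sum1 = 118·256 + 212 = 30420 = 0x76D4.

76D4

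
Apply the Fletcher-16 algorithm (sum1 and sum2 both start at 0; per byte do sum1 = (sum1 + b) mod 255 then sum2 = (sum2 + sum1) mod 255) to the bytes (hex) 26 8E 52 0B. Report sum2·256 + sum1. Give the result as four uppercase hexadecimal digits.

Running sums (mod 255):
  after byte 0 (26): sum1=38, sum2=38
  after byte 1 (8E): sum1=180, sum2=218
  after byte 2 (52): sum1=7, sum2=225
  after byte 3 (0B): sum1=18, sum2=243
Checksum = sum2·256 + sum1 = 243·256 + 18 = 62226 = 0xF312.

F312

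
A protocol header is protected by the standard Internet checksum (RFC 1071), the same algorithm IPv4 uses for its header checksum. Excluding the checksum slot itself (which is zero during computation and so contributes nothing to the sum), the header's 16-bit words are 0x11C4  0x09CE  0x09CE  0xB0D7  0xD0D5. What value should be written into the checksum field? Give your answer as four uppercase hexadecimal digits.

58F2

One's-complement addition (fold any carry out of bit 15 back into bit 0):
  0x11C4 + 0x09CE = 0x01B92
  0x1B92 + 0x09CE = 0x02560
  0x2560 + 0xB0D7 = 0x0D637
  0xD637 + 0xD0D5 = 0x1A70C → wrap carry → 0xA70D
One's-complement sum = 0xA70D.
Checksum = ~0xA70D & 0xFFFF = 0x58F2.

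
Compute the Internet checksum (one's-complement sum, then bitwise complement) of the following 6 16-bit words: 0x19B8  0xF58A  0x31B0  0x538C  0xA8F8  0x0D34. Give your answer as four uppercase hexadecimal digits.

One's-complement addition (fold any carry out of bit 15 back into bit 0):
  0x19B8 + 0xF58A = 0x10F42 → wrap carry → 0x0F43
  0x0F43 + 0x31B0 = 0x040F3
  0x40F3 + 0x538C = 0x0947F
  0x947F + 0xA8F8 = 0x13D77 → wrap carry → 0x3D78
  0x3D78 + 0x0D34 = 0x04AAC
One's-complement sum = 0x4AAC.
Checksum = ~0x4AAC & 0xFFFF = 0xB553.

B553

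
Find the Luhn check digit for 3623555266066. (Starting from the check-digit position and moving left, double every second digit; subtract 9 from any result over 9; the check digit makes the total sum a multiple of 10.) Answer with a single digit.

4

Partial digits right→left: 6 6 0 6 6 2 5 5 5 3 2 6 3
Double every second digit counting from the check-digit position (so the 1st, 3rd, 5th, ... of the partial from the right).
  doubled (with −9 where >9): 3 0 3 1 1 4 6 → sum 18
  kept as-is: 6 6 2 5 3 6 → sum 28
Total = 18 + 28 = 46.
Check digit = (10 − (46 mod 10)) mod 10 = 4.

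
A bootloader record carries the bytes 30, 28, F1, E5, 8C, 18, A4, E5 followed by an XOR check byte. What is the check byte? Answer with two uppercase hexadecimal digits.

D9

XOR the bytes together:
  start with 0x30
  0x30 ⊕ 0x28 = 0x18
  0x18 ⊕ 0xF1 = 0xE9
  0xE9 ⊕ 0xE5 = 0x0C
  0x0C ⊕ 0x8C = 0x80
  0x80 ⊕ 0x18 = 0x98
  0x98 ⊕ 0xA4 = 0x3C
  0x3C ⊕ 0xE5 = 0xD9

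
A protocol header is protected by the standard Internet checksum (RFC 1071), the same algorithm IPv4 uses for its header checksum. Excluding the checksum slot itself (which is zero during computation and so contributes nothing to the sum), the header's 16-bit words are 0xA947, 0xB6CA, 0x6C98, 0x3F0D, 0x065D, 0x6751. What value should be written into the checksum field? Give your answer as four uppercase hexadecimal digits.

One's-complement addition (fold any carry out of bit 15 back into bit 0):
  0xA947 + 0xB6CA = 0x16011 → wrap carry → 0x6012
  0x6012 + 0x6C98 = 0x0CCAA
  0xCCAA + 0x3F0D = 0x10BB7 → wrap carry → 0x0BB8
  0x0BB8 + 0x065D = 0x01215
  0x1215 + 0x6751 = 0x07966
One's-complement sum = 0x7966.
Checksum = ~0x7966 & 0xFFFF = 0x8699.

8699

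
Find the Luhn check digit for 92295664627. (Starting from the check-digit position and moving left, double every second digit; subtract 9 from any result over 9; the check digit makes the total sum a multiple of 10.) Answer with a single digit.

Partial digits right→left: 7 2 6 4 6 6 5 9 2 2 9
Double every second digit counting from the check-digit position (so the 1st, 3rd, 5th, ... of the partial from the right).
  doubled (with −9 where >9): 5 3 3 1 4 9 → sum 25
  kept as-is: 2 4 6 9 2 → sum 23
Total = 25 + 23 = 48.
Check digit = (10 − (48 mod 10)) mod 10 = 2.

2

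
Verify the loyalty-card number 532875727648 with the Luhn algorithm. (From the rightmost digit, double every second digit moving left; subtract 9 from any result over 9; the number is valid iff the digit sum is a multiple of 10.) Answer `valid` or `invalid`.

valid

From the right, keep odd positions and double even positions (subtract 9 from any doubled value over 9):
  doubled (positions 2,4,...): 8 5 5 5 4 1 → sum 28
  kept (positions 1,3,...): 8 6 2 5 8 3 → sum 32
Total = 60.
60 mod 10 = 0, so the number is valid.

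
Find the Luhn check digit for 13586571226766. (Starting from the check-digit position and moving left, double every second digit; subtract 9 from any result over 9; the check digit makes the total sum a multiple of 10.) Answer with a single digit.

9

Partial digits right→left: 6 6 7 6 2 2 1 7 5 6 8 5 3 1
Double every second digit counting from the check-digit position (so the 1st, 3rd, 5th, ... of the partial from the right).
  doubled (with −9 where >9): 3 5 4 2 1 7 6 → sum 28
  kept as-is: 6 6 2 7 6 5 1 → sum 33
Total = 28 + 33 = 61.
Check digit = (10 − (61 mod 10)) mod 10 = 9.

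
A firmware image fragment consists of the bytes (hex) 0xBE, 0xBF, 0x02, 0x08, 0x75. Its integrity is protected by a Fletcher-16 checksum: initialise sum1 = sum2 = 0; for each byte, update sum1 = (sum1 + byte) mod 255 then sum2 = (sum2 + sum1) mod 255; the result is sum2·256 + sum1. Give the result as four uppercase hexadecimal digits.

44FD

Running sums (mod 255):
  after byte 0 (0xBE): sum1=190, sum2=190
  after byte 1 (0xBF): sum1=126, sum2=61
  after byte 2 (0x02): sum1=128, sum2=189
  after byte 3 (0x08): sum1=136, sum2=70
  after byte 4 (0x75): sum1=253, sum2=68
Checksum = sum2·256 + sum1 = 68·256 + 253 = 17661 = 0x44FD.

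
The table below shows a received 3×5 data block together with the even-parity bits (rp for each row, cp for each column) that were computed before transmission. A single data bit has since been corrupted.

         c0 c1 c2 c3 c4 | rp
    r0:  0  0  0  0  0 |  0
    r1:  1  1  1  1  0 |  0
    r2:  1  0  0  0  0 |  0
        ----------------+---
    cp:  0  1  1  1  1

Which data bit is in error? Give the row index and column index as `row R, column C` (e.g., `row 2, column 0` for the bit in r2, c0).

Recompute each row's even parity and compare to rp:
  r0: data parity 0, sent rp 0 → ok
  r1: data parity 0, sent rp 0 → ok
  r2: data parity 1, sent rp 0 → mismatch
Recompute each column's even parity and compare to cp:
  c0: data parity 0, sent cp 0 → ok
  c1: data parity 1, sent cp 1 → ok
  c2: data parity 1, sent cp 1 → ok
  c3: data parity 1, sent cp 1 → ok
  c4: data parity 0, sent cp 1 → mismatch
Exactly one row (r2) and one column (c4) fail → the flipped bit is at their intersection.

row 2, column 4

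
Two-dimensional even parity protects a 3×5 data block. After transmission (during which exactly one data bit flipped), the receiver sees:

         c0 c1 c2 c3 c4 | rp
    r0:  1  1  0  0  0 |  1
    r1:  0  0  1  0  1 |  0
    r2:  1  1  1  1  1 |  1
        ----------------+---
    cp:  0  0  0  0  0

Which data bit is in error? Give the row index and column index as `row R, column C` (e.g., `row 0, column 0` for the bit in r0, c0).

Recompute each row's even parity and compare to rp:
  r0: data parity 0, sent rp 1 → mismatch
  r1: data parity 0, sent rp 0 → ok
  r2: data parity 1, sent rp 1 → ok
Recompute each column's even parity and compare to cp:
  c0: data parity 0, sent cp 0 → ok
  c1: data parity 0, sent cp 0 → ok
  c2: data parity 0, sent cp 0 → ok
  c3: data parity 1, sent cp 0 → mismatch
  c4: data parity 0, sent cp 0 → ok
Exactly one row (r0) and one column (c3) fail → the flipped bit is at their intersection.

row 0, column 3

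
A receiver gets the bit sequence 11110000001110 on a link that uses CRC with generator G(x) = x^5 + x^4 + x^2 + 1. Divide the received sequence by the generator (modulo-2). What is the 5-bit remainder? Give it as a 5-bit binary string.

Modulo-2 division of 11110000001110 by 110101:
  pos 0: 111100 XOR 110101 = 001001
  pos 2: 100100 XOR 110101 = 010001
  pos 3: 100010 XOR 110101 = 010111
  pos 4: 101110 XOR 110101 = 011011
  pos 5: 110111 XOR 110101 = 000010
Remainder = 10110 (nonzero — an error is detected).

10110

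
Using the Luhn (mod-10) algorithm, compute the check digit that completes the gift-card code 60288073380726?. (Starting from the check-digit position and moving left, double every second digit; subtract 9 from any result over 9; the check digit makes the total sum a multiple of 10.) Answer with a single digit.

Partial digits right→left: 6 2 7 0 8 3 3 7 0 8 8 2 0 6
Double every second digit counting from the check-digit position (so the 1st, 3rd, 5th, ... of the partial from the right).
  doubled (with −9 where >9): 3 5 7 6 0 7 0 → sum 28
  kept as-is: 2 0 3 7 8 2 6 → sum 28
Total = 28 + 28 = 56.
Check digit = (10 − (56 mod 10)) mod 10 = 4.

4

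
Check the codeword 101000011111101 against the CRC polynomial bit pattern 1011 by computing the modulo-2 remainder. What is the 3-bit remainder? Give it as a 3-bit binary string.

101

Modulo-2 division of 101000011111101 by 1011:
  pos 0: 1010 XOR 1011 = 0001
  pos 3: 1000 XOR 1011 = 0011
  pos 5: 1111 XOR 1011 = 0100
  pos 6: 1001 XOR 1011 = 0010
  pos 8: 1011 XOR 1011 = 0000
Remainder = 101 (nonzero — an error is detected).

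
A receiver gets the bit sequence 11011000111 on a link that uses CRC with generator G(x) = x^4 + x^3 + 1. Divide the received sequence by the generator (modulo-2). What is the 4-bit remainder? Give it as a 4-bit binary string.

0000

Modulo-2 division of 11011000111 by 11001:
  pos 0: 11011 XOR 11001 = 00010
  pos 3: 10000 XOR 11001 = 01001
  pos 4: 10011 XOR 11001 = 01010
  pos 5: 10101 XOR 11001 = 01100
  pos 6: 11001 XOR 11001 = 00000
Remainder = 0000 (zero — the frame passes the CRC check).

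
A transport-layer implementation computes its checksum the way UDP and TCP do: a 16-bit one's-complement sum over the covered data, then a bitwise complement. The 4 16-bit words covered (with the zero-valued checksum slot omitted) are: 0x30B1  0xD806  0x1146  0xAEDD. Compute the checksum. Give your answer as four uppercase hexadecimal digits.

3724

One's-complement addition (fold any carry out of bit 15 back into bit 0):
  0x30B1 + 0xD806 = 0x108B7 → wrap carry → 0x08B8
  0x08B8 + 0x1146 = 0x019FE
  0x19FE + 0xAEDD = 0x0C8DB
One's-complement sum = 0xC8DB.
Checksum = ~0xC8DB & 0xFFFF = 0x3724.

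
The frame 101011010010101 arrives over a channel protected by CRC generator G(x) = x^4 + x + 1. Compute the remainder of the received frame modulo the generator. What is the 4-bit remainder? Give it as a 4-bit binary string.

0110

Modulo-2 division of 101011010010101 by 10011:
  pos 0: 10101 XOR 10011 = 00110
  pos 2: 11010 XOR 10011 = 01001
  pos 3: 10011 XOR 10011 = 00000
  pos 10: 10101 XOR 10011 = 00110
Remainder = 0110 (nonzero — an error is detected).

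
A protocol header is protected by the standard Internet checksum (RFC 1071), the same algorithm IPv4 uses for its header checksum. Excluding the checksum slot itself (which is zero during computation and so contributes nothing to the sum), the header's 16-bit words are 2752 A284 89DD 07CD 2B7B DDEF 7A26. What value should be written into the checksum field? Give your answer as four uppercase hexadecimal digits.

One's-complement addition (fold any carry out of bit 15 back into bit 0):
  0x2752 + 0xA284 = 0x0C9D6
  0xC9D6 + 0x89DD = 0x153B3 → wrap carry → 0x53B4
  0x53B4 + 0x07CD = 0x05B81
  0x5B81 + 0x2B7B = 0x086FC
  0x86FC + 0xDDEF = 0x164EB → wrap carry → 0x64EC
  0x64EC + 0x7A26 = 0x0DF12
One's-complement sum = 0xDF12.
Checksum = ~0xDF12 & 0xFFFF = 0x20ED.

20ED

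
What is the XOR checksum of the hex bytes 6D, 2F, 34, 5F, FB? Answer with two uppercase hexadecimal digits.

D2

XOR the bytes together:
  start with 0x6D
  0x6D ⊕ 0x2F = 0x42
  0x42 ⊕ 0x34 = 0x76
  0x76 ⊕ 0x5F = 0x29
  0x29 ⊕ 0xFB = 0xD2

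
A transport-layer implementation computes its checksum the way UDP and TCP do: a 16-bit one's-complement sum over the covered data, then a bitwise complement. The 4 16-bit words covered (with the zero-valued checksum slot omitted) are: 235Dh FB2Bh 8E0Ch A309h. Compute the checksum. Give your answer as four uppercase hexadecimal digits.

One's-complement addition (fold any carry out of bit 15 back into bit 0):
  0x235D + 0xFB2B = 0x11E88 → wrap carry → 0x1E89
  0x1E89 + 0x8E0C = 0x0AC95
  0xAC95 + 0xA309 = 0x14F9E → wrap carry → 0x4F9F
One's-complement sum = 0x4F9F.
Checksum = ~0x4F9F & 0xFFFF = 0xB060.

B060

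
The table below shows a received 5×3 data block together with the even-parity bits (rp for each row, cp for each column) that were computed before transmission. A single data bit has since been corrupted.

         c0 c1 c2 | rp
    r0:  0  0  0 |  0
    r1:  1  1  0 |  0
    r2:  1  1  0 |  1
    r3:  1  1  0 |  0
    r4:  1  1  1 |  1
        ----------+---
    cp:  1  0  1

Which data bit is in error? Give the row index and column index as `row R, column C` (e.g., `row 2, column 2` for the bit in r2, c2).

Recompute each row's even parity and compare to rp:
  r0: data parity 0, sent rp 0 → ok
  r1: data parity 0, sent rp 0 → ok
  r2: data parity 0, sent rp 1 → mismatch
  r3: data parity 0, sent rp 0 → ok
  r4: data parity 1, sent rp 1 → ok
Recompute each column's even parity and compare to cp:
  c0: data parity 0, sent cp 1 → mismatch
  c1: data parity 0, sent cp 0 → ok
  c2: data parity 1, sent cp 1 → ok
Exactly one row (r2) and one column (c0) fail → the flipped bit is at their intersection.

row 2, column 0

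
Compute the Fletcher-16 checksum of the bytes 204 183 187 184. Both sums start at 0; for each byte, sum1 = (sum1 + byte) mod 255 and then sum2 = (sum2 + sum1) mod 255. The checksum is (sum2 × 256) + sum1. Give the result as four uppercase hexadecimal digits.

Running sums (mod 255):
  after byte 0 (204): sum1=204, sum2=204
  after byte 1 (183): sum1=132, sum2=81
  after byte 2 (187): sum1=64, sum2=145
  after byte 3 (184): sum1=248, sum2=138
Checksum = sum2·256 + sum1 = 138·256 + 248 = 35576 = 0x8AF8.

8AF8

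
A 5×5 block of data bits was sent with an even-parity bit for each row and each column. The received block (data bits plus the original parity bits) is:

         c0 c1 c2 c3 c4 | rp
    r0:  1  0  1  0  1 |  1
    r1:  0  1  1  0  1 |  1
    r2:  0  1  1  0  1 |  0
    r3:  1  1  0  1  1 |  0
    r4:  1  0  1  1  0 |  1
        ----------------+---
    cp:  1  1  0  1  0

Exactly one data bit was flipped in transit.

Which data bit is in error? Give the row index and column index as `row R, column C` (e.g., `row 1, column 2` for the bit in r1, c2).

row 2, column 3

Recompute each row's even parity and compare to rp:
  r0: data parity 1, sent rp 1 → ok
  r1: data parity 1, sent rp 1 → ok
  r2: data parity 1, sent rp 0 → mismatch
  r3: data parity 0, sent rp 0 → ok
  r4: data parity 1, sent rp 1 → ok
Recompute each column's even parity and compare to cp:
  c0: data parity 1, sent cp 1 → ok
  c1: data parity 1, sent cp 1 → ok
  c2: data parity 0, sent cp 0 → ok
  c3: data parity 0, sent cp 1 → mismatch
  c4: data parity 0, sent cp 0 → ok
Exactly one row (r2) and one column (c3) fail → the flipped bit is at their intersection.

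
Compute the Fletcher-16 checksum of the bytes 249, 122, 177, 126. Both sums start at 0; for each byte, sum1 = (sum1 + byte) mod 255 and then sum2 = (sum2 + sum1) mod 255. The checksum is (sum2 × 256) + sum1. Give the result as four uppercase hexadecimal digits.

Running sums (mod 255):
  after byte 0 (249): sum1=249, sum2=249
  after byte 1 (122): sum1=116, sum2=110
  after byte 2 (177): sum1=38, sum2=148
  after byte 3 (126): sum1=164, sum2=57
Checksum = sum2·256 + sum1 = 57·256 + 164 = 14756 = 0x39A4.

39A4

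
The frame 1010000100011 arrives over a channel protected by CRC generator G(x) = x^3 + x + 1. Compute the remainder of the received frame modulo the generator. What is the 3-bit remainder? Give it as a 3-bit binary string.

Modulo-2 division of 1010000100011 by 1011:
  pos 0: 1010 XOR 1011 = 0001
  pos 3: 1000 XOR 1011 = 0011
  pos 5: 1110 XOR 1011 = 0101
  pos 6: 1010 XOR 1011 = 0001
  pos 9: 1011 XOR 1011 = 0000
Remainder = 000 (zero — the frame passes the CRC check).

000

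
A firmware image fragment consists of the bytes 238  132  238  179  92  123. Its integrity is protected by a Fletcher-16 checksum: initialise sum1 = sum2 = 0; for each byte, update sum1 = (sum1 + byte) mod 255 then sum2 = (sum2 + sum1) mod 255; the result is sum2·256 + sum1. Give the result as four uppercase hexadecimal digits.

3BED

Running sums (mod 255):
  after byte 0 (238): sum1=238, sum2=238
  after byte 1 (132): sum1=115, sum2=98
  after byte 2 (238): sum1=98, sum2=196
  after byte 3 (179): sum1=22, sum2=218
  after byte 4 (92): sum1=114, sum2=77
  after byte 5 (123): sum1=237, sum2=59
Checksum = sum2·256 + sum1 = 59·256 + 237 = 15341 = 0x3BED.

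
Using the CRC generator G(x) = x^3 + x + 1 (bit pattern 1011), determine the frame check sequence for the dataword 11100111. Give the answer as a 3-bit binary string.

111

Append 3 zeros: 11100111000. Divide by 1011 (XOR where the leading bit is 1):
  pos 0: 1110 XOR 1011 = 0101
  pos 1: 1010 XOR 1011 = 0001
  pos 4: 1111 XOR 1011 = 0100
  pos 5: 1000 XOR 1011 = 0011
  pos 7: 1100 XOR 1011 = 0111
Remainder (last 3 bits) = 111. This is the CRC / FCS.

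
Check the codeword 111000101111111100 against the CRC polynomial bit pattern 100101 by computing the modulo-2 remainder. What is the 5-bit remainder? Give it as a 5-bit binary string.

Modulo-2 division of 111000101111111100 by 100101:
  pos 0: 111000 XOR 100101 = 011101
  pos 1: 111011 XOR 100101 = 011110
  pos 2: 111100 XOR 100101 = 011001
  pos 3: 110011 XOR 100101 = 010110
  pos 4: 101101 XOR 100101 = 001000
  pos 6: 100011 XOR 100101 = 000110
  pos 9: 110111 XOR 100101 = 010010
  pos 10: 100101 XOR 100101 = 000000
Remainder = 00000 (zero — the frame passes the CRC check).

00000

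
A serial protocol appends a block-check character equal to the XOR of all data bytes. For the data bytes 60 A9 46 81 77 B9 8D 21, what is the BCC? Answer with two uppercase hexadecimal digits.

XOR the bytes together:
  start with 0x60
  0x60 ⊕ 0xA9 = 0xC9
  0xC9 ⊕ 0x46 = 0x8F
  0x8F ⊕ 0x81 = 0x0E
  0x0E ⊕ 0x77 = 0x79
  0x79 ⊕ 0xB9 = 0xC0
  0xC0 ⊕ 0x8D = 0x4D
  0x4D ⊕ 0x21 = 0x6C

6C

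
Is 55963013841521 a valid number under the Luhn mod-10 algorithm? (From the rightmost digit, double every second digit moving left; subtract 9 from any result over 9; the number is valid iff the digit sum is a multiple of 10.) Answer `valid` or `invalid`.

From the right, keep odd positions and double even positions (subtract 9 from any doubled value over 9):
  doubled (positions 2,4,...): 4 2 7 2 6 9 1 → sum 31
  kept (positions 1,3,...): 1 5 4 3 0 6 5 → sum 24
Total = 55.
55 mod 10 = 5, so the number is invalid.

invalid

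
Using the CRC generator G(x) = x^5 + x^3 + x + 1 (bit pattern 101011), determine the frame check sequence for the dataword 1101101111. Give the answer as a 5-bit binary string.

Append 5 zeros: 110110111100000. Divide by 101011 (XOR where the leading bit is 1):
  pos 0: 110110 XOR 101011 = 011101
  pos 1: 111011 XOR 101011 = 010000
  pos 2: 100001 XOR 101011 = 001010
  pos 4: 101011 XOR 101011 = 000000
Remainder (last 5 bits) = 00000. This is the CRC / FCS.

00000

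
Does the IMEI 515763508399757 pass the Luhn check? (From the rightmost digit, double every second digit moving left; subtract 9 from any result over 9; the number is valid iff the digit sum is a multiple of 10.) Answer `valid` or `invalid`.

From the right, keep odd positions and double even positions (subtract 9 from any doubled value over 9):
  doubled (positions 2,4,...): 1 9 6 0 6 5 2 → sum 29
  kept (positions 1,3,...): 7 7 9 8 5 6 5 5 → sum 52
Total = 81.
81 mod 10 = 1, so the number is invalid.

invalid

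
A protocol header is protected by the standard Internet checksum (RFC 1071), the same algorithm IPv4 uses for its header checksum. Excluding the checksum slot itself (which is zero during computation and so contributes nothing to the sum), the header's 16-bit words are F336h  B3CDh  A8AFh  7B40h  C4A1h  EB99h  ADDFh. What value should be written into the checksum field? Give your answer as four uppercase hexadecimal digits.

D6EF

One's-complement addition (fold any carry out of bit 15 back into bit 0):
  0xF336 + 0xB3CD = 0x1A703 → wrap carry → 0xA704
  0xA704 + 0xA8AF = 0x14FB3 → wrap carry → 0x4FB4
  0x4FB4 + 0x7B40 = 0x0CAF4
  0xCAF4 + 0xC4A1 = 0x18F95 → wrap carry → 0x8F96
  0x8F96 + 0xEB99 = 0x17B2F → wrap carry → 0x7B30
  0x7B30 + 0xADDF = 0x1290F → wrap carry → 0x2910
One's-complement sum = 0x2910.
Checksum = ~0x2910 & 0xFFFF = 0xD6EF.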